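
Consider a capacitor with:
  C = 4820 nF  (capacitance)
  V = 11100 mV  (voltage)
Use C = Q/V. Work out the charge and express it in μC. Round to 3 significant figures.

Rearranging C = Q/V for Q: Q = CV.
C = 4820 nF = 4.820×10^-6 F; V = 11100 mV = 11.10 V.
Q = 5.350×10^-5 C  (the unit combination reduces to A·s = C)
5.350×10^-5 C × (1 μC / 1.000×10^-6 C) = 53.50 μC

53.5 μC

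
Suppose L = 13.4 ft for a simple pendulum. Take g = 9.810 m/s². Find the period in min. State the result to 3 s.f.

Directly: T = 2π√(L/g).
L = 13.4 ft = 4.084 m; g = 9.810 m/s².
T = 4.054 s
4.054 s × (1 min / 60.00 s) = 0.06757 min

0.0676 min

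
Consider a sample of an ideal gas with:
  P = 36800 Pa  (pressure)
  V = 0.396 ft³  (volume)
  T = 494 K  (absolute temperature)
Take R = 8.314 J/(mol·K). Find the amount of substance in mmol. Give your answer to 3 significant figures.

100 mmol

Solving PV = nRT for n: n = PV/(RT).
P = 36800 Pa; V = 0.396 ft³ = 0.01121 m³; T = 494 K; R = 8.314 J/(mol·K).
n = 0.1005 mol
0.1005 mol × (1 mmol / 0.001000 mol) = 100.5 mmol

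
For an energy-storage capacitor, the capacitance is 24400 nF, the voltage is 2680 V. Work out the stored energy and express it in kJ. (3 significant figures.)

Directly: E = ½CV².
C = 24400 nF = 2.440×10^-5 F; V = 2680 V.
E = 87.63 J
87.63 J × (1 kJ / 1000 J) = 0.08763 kJ

0.0876 kJ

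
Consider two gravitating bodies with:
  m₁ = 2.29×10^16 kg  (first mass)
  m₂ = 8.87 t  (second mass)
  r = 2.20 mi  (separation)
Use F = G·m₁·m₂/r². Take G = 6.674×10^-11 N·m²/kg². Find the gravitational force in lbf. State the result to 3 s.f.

F is given directly by: F = Gm₁m₂/r².
m₁ = 2.29×10^16 kg; m₂ = 8.87 t = 8870 kg; r = 2.20 mi = 3541 m; G = 6.674×10^-11 N·m²/kg².
F = 1081 N
1081 N × (1 lbf / 4.448 N) = 243.1 lbf

243 lbf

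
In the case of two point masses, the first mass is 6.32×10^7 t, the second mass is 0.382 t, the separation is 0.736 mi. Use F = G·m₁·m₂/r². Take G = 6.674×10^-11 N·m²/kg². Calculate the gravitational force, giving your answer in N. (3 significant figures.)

From Newton's law of gravitation: F = Gm₁m₂/r².
m₁ = 6.32×10^7 t = 6.320×10^10 kg; m₂ = 0.382 t = 382.0 kg; r = 0.736 mi = 1184 m; G = 6.674×10^-11 N·m²/kg².
F = 0.001148 N

0.00115 N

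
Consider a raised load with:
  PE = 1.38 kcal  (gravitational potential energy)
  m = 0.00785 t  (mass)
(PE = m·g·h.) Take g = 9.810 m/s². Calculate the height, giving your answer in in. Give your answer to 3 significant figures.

Rearranging: h = PE/(m·g).
PE = 1.38 kcal = 5774 J; m = 0.00785 t = 7.850 kg; g = 9.810 m/s².
h = 74.98 m
74.98 m × (1 in / 0.02540 m) = 2952 in

2950 in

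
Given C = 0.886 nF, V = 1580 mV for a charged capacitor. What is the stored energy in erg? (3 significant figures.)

Directly: E = ½CV².
C = 0.886 nF = 8.860×10^-10 F; V = 1580 mV = 1.580 V.
E = 1.106×10^-9 J
1.106×10^-9 J × (1 erg / 1.000×10^-7 J) = 0.01106 erg

0.0111 erg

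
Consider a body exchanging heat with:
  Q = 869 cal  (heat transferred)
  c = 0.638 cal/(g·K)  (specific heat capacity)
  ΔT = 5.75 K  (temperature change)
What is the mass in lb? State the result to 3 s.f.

Rearranging Q = m·c·ΔT for m: m = Q/(c·ΔT).
Q = 869 cal = 3636 J; c = 0.638 cal/(g·K) = 2669 J/(kg·K); ΔT = 5.75 K.
m = 0.2369 kg
0.2369 kg × (1 lb / 0.4536 kg) = 0.5222 lb

0.522 lb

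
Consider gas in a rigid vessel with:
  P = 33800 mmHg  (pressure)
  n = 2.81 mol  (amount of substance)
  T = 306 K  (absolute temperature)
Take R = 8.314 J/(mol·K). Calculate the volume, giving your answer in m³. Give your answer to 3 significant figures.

From the ideal-gas law: V = nRT/P.
P = 33800 mmHg = 4.506×10^6 Pa; n = 2.81 mol; T = 306 K; R = 8.314 J/(mol·K).
V = 0.001586 m³

0.00159 m³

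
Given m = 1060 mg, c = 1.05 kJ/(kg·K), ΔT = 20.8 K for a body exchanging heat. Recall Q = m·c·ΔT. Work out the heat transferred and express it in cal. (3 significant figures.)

5.53 cal

Q is given directly by: Q = mcΔT.
m = 1060 mg = 0.001060 kg; c = 1.05 kJ/(kg·K) = 1050 J/(kg·K); ΔT = 20.8 K.
Q = 23.15 J  (the unit combination reduces to kg·m²/s² = J)
23.15 J × (1 cal / 4.184 J) = 5.533 cal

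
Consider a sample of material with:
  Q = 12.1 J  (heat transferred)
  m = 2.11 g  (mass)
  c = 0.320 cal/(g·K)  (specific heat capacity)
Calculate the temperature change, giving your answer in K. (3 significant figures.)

4.28 K

Solving Q = m·c·ΔT for ΔT: ΔT = Q/(m·c).
Q = 12.1 J; m = 2.11 g = 0.002110 kg; c = 0.320 cal/(g·K) = 1339 J/(kg·K).
ΔT = 4.283 K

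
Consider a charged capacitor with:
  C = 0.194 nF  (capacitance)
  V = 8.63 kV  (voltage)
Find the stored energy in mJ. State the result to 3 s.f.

E is given directly by: E = ½CV².
C = 0.194 nF = 1.940×10^-10 F; V = 8.63 kV = 8630 V.
E = 0.007224 J  (the unit combination reduces to kg·m²/s² = J)
0.007224 J × (1 mJ / 0.001000 J) = 7.224 mJ

7.22 mJ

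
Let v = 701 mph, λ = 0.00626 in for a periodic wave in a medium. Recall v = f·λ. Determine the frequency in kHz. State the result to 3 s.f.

Rearranging: f = v/λ.
v = 701 mph = 313.4 m/s; λ = 0.00626 in = 1.590×10^-4 m.
f = 1.971×10^6 Hz
1.971×10^6 Hz × (1 kHz / 1000 Hz) = 1971 kHz

1970 kHz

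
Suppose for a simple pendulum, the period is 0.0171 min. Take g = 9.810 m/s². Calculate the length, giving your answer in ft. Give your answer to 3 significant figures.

0.858 ft

Solving T = 2π√(L/g) for L: L = g·(T/2π)².
T = 0.0171 min = 1.026 s; g = 9.810 m/s².
L = 0.2616 m
0.2616 m × (1 ft / 0.3048 m) = 0.8582 ft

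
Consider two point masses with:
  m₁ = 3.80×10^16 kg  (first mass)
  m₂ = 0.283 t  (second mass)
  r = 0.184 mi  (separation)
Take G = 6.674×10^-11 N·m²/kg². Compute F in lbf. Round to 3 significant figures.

1840 lbf

From Newton's law of gravitation: F = Gm₁m₂/r².
m₁ = 3.80×10^16 kg; m₂ = 0.283 t = 283.0 kg; r = 0.184 mi = 296.1 m; G = 6.674×10^-11 N·m²/kg².
F = 8185 N
8185 N × (1 lbf / 4.448 N) = 1840 lbf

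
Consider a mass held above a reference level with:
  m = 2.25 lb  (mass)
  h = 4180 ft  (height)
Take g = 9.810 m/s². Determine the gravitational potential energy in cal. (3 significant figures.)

3050 cal

PE is given directly by: PE = mgh.
m = 2.25 lb = 1.021 kg; h = 4180 ft = 1274 m; g = 9.810 m/s².
PE = 12756 J
12756 J × (1 cal / 4.184 J) = 3049 cal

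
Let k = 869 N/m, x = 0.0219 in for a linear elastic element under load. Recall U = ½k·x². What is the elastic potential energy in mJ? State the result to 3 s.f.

0.134 mJ

U is given directly by: U = ½kx².
k = 869 N/m; x = 0.0219 in = 5.563×10^-4 m.
U = 1.344×10^-4 J
1.344×10^-4 J × (1 mJ / 0.001000 J) = 0.1344 mJ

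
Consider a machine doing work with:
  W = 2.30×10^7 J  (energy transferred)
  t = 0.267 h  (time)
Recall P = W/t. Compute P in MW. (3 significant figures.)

Directly: P = W/t.
W = 2.30×10^7 J; t = 0.267 h = 961.2 s.
P = 23928 W
23928 W × (1 MW / 1.000×10^6 W) = 0.02393 MW

0.0239 MW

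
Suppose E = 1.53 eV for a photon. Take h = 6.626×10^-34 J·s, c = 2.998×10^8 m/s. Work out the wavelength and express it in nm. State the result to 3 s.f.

Solving E = h·c/λ for λ: λ = hc/E.
E = 1.53 eV = 2.451×10^-19 J; h = 6.626×10^-34 J·s; c = 2.998×10^8 m/s.
λ = 8.104×10^-7 m
8.104×10^-7 m × (1 nm / 1.000×10^-9 m) = 810.4 nm

810 nm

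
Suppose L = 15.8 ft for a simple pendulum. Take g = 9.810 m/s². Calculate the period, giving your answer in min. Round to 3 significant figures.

0.0734 min

Directly: T = 2π√(L/g).
L = 15.8 ft = 4.816 m; g = 9.810 m/s².
T = 4.402 s
4.402 s × (1 min / 60.00 s) = 0.07337 min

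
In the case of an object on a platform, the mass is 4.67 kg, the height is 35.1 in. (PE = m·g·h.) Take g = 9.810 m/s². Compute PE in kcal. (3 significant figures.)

0.00976 kcal

Directly: PE = mgh.
m = 4.67 kg; h = 35.1 in = 0.8915 m; g = 9.810 m/s².
PE = 40.84 J
40.84 J × (1 kcal / 4184 J) = 0.009762 kcal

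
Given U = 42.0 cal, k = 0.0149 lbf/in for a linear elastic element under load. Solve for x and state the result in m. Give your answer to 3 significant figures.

Rearranging: x = √(2U/k).
U = 42.0 cal = 175.7 J; k = 0.0149 lbf/in = 2.609 N/m.
x = 11.61 m

11.6 m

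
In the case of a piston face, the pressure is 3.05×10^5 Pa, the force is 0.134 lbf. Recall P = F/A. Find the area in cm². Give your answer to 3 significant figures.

Rearranging: A = F/P.
P = 3.05×10^5 Pa; F = 0.134 lbf = 0.5961 N.
A = 1.954×10^-6 m²
1.954×10^-6 m² × (1 cm² / 1.000×10^-4 m²) = 0.01954 cm²

0.0195 cm²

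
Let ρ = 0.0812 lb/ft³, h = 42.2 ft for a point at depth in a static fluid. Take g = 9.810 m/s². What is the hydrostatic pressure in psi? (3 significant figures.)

0.0238 psi

P is given directly by: P = ρgh.
ρ = 0.0812 lb/ft³ = 1.301 kg/m³; h = 42.2 ft = 12.86 m; g = 9.810 m/s².
P = 164.1 Pa
164.1 Pa × (1 psi / 6895 Pa) = 0.02380 psi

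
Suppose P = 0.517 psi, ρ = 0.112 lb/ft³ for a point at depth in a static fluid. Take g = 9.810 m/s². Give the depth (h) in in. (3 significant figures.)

Solving P = ρ·g·h for h: h = P/(ρ·g).
P = 0.517 psi = 3565 Pa; ρ = 0.112 lb/ft³ = 1.794 kg/m³; g = 9.810 m/s².
h = 202.5 m
202.5 m × (1 in / 0.02540 m) = 7974 in

7970 in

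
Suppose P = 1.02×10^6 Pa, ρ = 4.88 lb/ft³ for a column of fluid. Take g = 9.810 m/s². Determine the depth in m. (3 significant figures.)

1330 m

Rearranging P = ρ·g·h for h: h = P/(ρ·g).
P = 1.02×10^6 Pa; ρ = 4.88 lb/ft³ = 78.17 kg/m³; g = 9.810 m/s².
h = 1330 m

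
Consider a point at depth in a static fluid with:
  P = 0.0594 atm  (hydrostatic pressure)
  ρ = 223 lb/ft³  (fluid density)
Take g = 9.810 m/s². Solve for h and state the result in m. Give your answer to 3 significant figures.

0.172 m

Rearranging P = ρ·g·h for h: h = P/(ρ·g).
P = 0.0594 atm = 6019 Pa; ρ = 223 lb/ft³ = 3572 kg/m³; g = 9.810 m/s².
h = 0.1718 m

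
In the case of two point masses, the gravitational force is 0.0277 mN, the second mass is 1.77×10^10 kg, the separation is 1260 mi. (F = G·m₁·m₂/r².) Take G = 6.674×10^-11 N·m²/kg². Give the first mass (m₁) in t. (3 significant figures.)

96400 t

Rearranging: m₁ = F·r²/(G·m₂).
F = 0.0277 mN = 2.770×10^-5 N; m₂ = 1.77×10^10 kg; r = 1260 mi = 2.028×10^6 m; G = 6.674×10^-11 N·m²/kg².
m₁ = 9.642×10^7 kg
9.642×10^7 kg × (1 t / 1000 kg) = 96418 t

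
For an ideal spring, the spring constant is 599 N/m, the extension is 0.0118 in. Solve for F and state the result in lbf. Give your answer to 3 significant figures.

From Hooke's law: F = kx.
k = 599 N/m; x = 0.0118 in = 2.997×10^-4 m.
F = 0.1795 N
0.1795 N × (1 lbf / 4.448 N) = 0.04036 lbf

0.0404 lbf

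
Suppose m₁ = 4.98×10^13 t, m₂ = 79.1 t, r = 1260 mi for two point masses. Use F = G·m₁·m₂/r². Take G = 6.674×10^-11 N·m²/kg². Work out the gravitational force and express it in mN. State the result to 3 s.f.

63.9 mN

From Newton's law of gravitation: F = Gm₁m₂/r².
m₁ = 4.98×10^13 t = 4.980×10^16 kg; m₂ = 79.1 t = 79100 kg; r = 1260 mi = 2.028×10^6 m; G = 6.674×10^-11 N·m²/kg².
F = 0.06394 N
0.06394 N × (1 mN / 0.001000 N) = 63.94 mN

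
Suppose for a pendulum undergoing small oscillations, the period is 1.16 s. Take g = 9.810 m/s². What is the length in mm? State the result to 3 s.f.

334 mm

Rearranging: L = g·(T/2π)².
T = 1.16 s; g = 9.810 m/s².
L = 0.3344 m
0.3344 m × (1 mm / 0.001000 m) = 334.4 mm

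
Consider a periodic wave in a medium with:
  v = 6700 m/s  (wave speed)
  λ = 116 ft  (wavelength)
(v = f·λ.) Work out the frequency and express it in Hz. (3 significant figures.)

189 Hz

Solving v = f·λ for f: f = v/λ.
v = 6700 m/s; λ = 116 ft = 35.36 m.
f = 189.5 Hz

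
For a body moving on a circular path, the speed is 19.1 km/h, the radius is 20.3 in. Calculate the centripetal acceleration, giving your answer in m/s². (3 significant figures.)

54.6 m/s²

a is given directly by: a = v²/r.
v = 19.1 km/h = 5.306 m/s; r = 20.3 in = 0.5156 m.
a = 54.59 m/s²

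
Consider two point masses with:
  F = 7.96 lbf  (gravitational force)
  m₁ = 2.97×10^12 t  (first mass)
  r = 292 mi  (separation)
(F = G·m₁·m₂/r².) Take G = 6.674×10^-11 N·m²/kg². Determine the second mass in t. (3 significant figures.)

39400 t

Solving F = G·m₁·m₂/r² for m₂: m₂ = F·r²/(G·m₁).
F = 7.96 lbf = 35.41 N; m₁ = 2.97×10^12 t = 2.970×10^15 kg; r = 292 mi = 4.699×10^5 m; G = 6.674×10^-11 N·m²/kg².
m₂ = 3.945×10^7 kg
3.945×10^7 kg × (1 t / 1000 kg) = 39448 t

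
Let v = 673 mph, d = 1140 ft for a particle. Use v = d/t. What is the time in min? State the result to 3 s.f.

Rearranging: t = d/v.
v = 673 mph = 300.9 m/s; d = 1140 ft = 347.5 m.
t = 1.155 s
1.155 s × (1 min / 60.00 s) = 0.01925 min

0.0192 min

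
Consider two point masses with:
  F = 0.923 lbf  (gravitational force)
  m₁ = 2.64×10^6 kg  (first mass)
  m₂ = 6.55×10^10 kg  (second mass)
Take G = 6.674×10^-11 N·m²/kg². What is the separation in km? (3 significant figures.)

Rearranging F = G·m₁·m₂/r² for r: r = √(G·m₁m₂/F).
F = 0.923 lbf = 4.106 N; m₁ = 2.64×10^6 kg; m₂ = 6.55×10^10 kg; G = 6.674×10^-11 N·m²/kg².
r = 1677 m
1677 m × (1 km / 1000 m) = 1.677 km

1.68 km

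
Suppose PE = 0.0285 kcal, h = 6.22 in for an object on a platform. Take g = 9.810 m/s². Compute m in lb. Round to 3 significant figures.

170 lb

Solving PE = m·g·h for m: m = PE/(g·h).
PE = 0.0285 kcal = 119.2 J; h = 6.22 in = 0.1580 m; g = 9.810 m/s².
m = 76.94 kg
76.94 kg × (1 lb / 0.4536 kg) = 169.6 lb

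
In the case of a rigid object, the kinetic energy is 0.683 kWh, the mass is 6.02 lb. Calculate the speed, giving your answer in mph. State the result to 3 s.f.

3000 mph

Rearranging: v = √(2·KE/m).
KE = 0.683 kWh = 2.459×10^6 J; m = 6.02 lb = 2.731 kg.
v = 1342 m/s
1342 m/s × (1 mph / 0.4470 m/s) = 3002 mph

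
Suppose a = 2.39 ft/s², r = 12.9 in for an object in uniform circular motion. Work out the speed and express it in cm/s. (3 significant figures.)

Solving a = v²/r for v: v = √(a·r).
a = 2.39 ft/s² = 0.7285 m/s²; r = 12.9 in = 0.3277 m.
v = 0.4886 m/s
0.4886 m/s × (1 cm/s / 0.01000 m/s) = 48.86 cm/s

48.9 cm/s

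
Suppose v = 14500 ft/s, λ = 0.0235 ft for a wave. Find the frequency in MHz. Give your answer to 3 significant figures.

0.617 MHz

Solving v = f·λ for f: f = v/λ.
v = 14500 ft/s = 4420 m/s; λ = 0.0235 ft = 0.007163 m.
f = 6.170×10^5 Hz
6.170×10^5 Hz × (1 MHz / 1.000×10^6 Hz) = 0.6170 MHz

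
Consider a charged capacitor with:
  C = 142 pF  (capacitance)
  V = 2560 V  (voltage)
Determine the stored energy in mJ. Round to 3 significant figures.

0.465 mJ

E is given directly by: E = ½CV².
C = 142 pF = 1.420×10^-10 F; V = 2560 V.
E = 4.653×10^-4 J
4.653×10^-4 J × (1 mJ / 0.001000 J) = 0.4653 mJ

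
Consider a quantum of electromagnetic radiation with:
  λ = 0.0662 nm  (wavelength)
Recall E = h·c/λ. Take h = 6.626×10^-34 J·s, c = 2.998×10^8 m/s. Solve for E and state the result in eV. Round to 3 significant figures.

18700 eV

Directly: E = hc/λ.
λ = 0.0662 nm = 6.620×10^-11 m; h = 6.626×10^-34 J·s; c = 2.998×10^8 m/s.
E = 3.001×10^-15 J
3.001×10^-15 J × (1 eV / 1.602×10^-19 J) = 18729 eV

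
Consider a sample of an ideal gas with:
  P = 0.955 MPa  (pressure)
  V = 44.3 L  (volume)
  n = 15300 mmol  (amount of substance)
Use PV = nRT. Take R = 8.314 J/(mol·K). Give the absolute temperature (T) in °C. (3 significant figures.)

59.4 °C

From the ideal-gas law: T = PV/(nR).
P = 0.955 MPa = 9.550×10^5 Pa; V = 44.3 L = 0.04430 m³; n = 15300 mmol = 15.30 mol; R = 8.314 J/(mol·K).
T = 332.6 K
332.6 K − 273.15 = 59.44 °C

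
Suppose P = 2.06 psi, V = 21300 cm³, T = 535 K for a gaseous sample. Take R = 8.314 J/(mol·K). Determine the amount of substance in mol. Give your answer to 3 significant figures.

Solving PV = nRT for n: n = PV/(RT).
P = 2.06 psi = 14203 Pa; V = 21300 cm³ = 0.02130 m³; T = 535 K; R = 8.314 J/(mol·K).
n = 0.06801 mol

0.0680 mol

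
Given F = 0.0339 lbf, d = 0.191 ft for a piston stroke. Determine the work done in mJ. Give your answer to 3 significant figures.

8.78 mJ

Directly: W = F·d.
F = 0.0339 lbf = 0.1508 N; d = 0.191 ft = 0.05822 m.
W = 0.008779 J
0.008779 J × (1 mJ / 0.001000 J) = 8.779 mJ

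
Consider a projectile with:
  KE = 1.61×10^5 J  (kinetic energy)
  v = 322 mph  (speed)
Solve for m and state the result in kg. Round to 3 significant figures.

Rearranging KE = ½mv² for m: m = 2·KE/v².
KE = 1.61×10^5 J; v = 322 mph = 143.9 m/s.
m = 15.54 kg

15.5 kg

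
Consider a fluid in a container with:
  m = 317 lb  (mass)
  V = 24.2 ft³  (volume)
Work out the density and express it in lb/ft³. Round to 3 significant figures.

Directly: ρ = m/V.
m = 317 lb = 143.8 kg; V = 24.2 ft³ = 0.6853 m³.
ρ = 209.8 kg/m³
209.8 kg/m³ × (1 lb/ft³ / 16.02 kg/m³) = 13.10 lb/ft³

13.1 lb/ft³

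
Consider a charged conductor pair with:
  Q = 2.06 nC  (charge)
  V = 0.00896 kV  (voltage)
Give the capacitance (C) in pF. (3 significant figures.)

Directly: C = Q/V.
Q = 2.06 nC = 2.060×10^-9 C; V = 0.00896 kV = 8.960 V.
C = 2.299×10^-10 F
2.299×10^-10 F × (1 pF / 1.000×10^-12 F) = 229.9 pF

230 pF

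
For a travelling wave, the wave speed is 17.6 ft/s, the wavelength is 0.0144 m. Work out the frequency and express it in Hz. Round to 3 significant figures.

373 Hz

Rearranging: f = v/λ.
v = 17.6 ft/s = 5.364 m/s; λ = 0.0144 m.
f = 372.5 Hz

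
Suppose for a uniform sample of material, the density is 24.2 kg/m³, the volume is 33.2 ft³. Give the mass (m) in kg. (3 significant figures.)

22.8 kg

Rearranging: m = ρV.
ρ = 24.2 kg/m³; V = 33.2 ft³ = 0.9401 m³.
m = 22.75 kg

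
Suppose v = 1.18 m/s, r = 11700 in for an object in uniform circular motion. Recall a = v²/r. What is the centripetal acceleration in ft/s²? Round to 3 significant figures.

0.0154 ft/s²

a is given directly by: a = v²/r.
v = 1.18 m/s; r = 11700 in = 297.2 m.
a = 0.004685 m/s²
0.004685 m/s² × (1 ft/s² / 0.3048 m/s²) = 0.01537 ft/s²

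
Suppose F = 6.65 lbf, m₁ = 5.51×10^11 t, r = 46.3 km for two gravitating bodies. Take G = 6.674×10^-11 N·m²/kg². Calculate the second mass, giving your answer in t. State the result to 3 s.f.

Rearranging F = G·m₁·m₂/r² for m₂: m₂ = F·r²/(G·m₁).
F = 6.65 lbf = 29.58 N; m₁ = 5.51×10^11 t = 5.510×10^14 kg; r = 46.3 km = 46300 m; G = 6.674×10^-11 N·m²/kg².
m₂ = 1.724×10^6 kg
1.724×10^6 kg × (1 t / 1000 kg) = 1724 t

1720 t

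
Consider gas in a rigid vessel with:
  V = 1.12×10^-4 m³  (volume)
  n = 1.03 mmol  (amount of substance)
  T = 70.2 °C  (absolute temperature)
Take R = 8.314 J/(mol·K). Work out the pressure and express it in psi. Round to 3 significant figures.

From the ideal-gas law: P = nRT/V.
V = 1.12×10^-4 m³; n = 1.03 mmol = 0.001030 mol; T = 70.2 °C = 343.3 K; R = 8.314 J/(mol·K).
P = 26252 Pa
26252 Pa × (1 psi / 6895 Pa) = 3.808 psi

3.81 psi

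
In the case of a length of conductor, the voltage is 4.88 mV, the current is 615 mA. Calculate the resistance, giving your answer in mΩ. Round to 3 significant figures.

Solving V = I·R for R: R = V/I.
V = 4.88 mV = 0.004880 V; I = 615 mA = 0.6150 A.
R = 0.007935 Ω
0.007935 Ω × (1 mΩ / 0.001000 Ω) = 7.935 mΩ

7.93 mΩ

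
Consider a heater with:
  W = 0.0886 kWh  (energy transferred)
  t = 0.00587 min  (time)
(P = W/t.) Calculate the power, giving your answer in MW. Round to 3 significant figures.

0.906 MW

P is given directly by: P = W/t.
W = 0.0886 kWh = 3.190×10^5 J; t = 0.00587 min = 0.3522 s.
P = 9.056×10^5 W
9.056×10^5 W × (1 MW / 1.000×10^6 W) = 0.9056 MW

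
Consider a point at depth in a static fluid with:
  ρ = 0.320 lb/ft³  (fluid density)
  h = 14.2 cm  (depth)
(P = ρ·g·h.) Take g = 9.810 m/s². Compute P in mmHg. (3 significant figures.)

P is given directly by: P = ρgh.
ρ = 0.320 lb/ft³ = 5.126 kg/m³; h = 14.2 cm = 0.1420 m; g = 9.810 m/s².
P = 7.140 Pa
7.140 Pa × (1 mmHg / 133.3 Pa) = 0.05356 mmHg

0.0536 mmHg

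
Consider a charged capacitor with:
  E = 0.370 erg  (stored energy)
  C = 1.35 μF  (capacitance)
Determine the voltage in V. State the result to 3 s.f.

Solving E = ½C·V² for V: V = √(2E/C).
E = 0.370 erg = 3.700×10^-8 J; C = 1.35 μF = 1.350×10^-6 F.
V = 0.2341 V

0.234 V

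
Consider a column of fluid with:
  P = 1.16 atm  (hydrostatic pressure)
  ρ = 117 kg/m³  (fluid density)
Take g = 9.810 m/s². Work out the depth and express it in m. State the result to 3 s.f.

Rearranging: h = P/(ρ·g).
P = 1.16 atm = 1.175×10^5 Pa; ρ = 117 kg/m³; g = 9.810 m/s².
h = 102.4 m

102 m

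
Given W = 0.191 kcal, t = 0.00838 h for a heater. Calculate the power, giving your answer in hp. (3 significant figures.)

Directly: P = W/t.
W = 0.191 kcal = 799.1 J; t = 0.00838 h = 30.17 s.
P = 26.49 W  (the unit combination reduces to kg·m²/s³ = W)
26.49 W × (1 hp / 745.7 W) = 0.03552 hp

0.0355 hp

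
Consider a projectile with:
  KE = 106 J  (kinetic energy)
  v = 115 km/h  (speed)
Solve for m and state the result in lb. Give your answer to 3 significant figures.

Rearranging KE = ½mv² for m: m = 2·KE/v².
KE = 106 J; v = 115 km/h = 31.94 m/s.
m = 0.2078 kg
0.2078 kg × (1 lb / 0.4536 kg) = 0.4580 lb

0.458 lb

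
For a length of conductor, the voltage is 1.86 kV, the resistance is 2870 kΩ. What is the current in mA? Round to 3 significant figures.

0.648 mA

Rearranging: I = V/R.
V = 1.86 kV = 1860 V; R = 2870 kΩ = 2.870×10^6 Ω.
I = 6.481×10^-4 A
6.481×10^-4 A × (1 mA / 0.001000 A) = 0.6481 mA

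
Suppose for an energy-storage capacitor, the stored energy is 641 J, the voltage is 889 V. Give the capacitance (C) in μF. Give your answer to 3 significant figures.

Rearranging E = ½C·V² for C: C = 2E/V².
E = 641 J; V = 889 V.
C = 0.001622 F
0.001622 F × (1 μF / 1.000×10^-6 F) = 1622 μF

1620 μF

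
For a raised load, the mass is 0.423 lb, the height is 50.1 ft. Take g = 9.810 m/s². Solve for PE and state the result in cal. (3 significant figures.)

6.87 cal

Directly: PE = mgh.
m = 0.423 lb = 0.1919 kg; h = 50.1 ft = 15.27 m; g = 9.810 m/s².
PE = 28.74 J
28.74 J × (1 cal / 4.184 J) = 6.870 cal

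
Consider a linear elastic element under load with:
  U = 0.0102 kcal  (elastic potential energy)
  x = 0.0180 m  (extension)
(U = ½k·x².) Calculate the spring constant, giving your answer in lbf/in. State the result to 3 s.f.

1500 lbf/in

Rearranging: k = 2U/x².
U = 0.0102 kcal = 42.68 J; x = 0.0180 m.
k = 2.634×10^5 N/m
2.634×10^5 N/m × (1 lbf/in / 175.1 N/m) = 1504 lbf/in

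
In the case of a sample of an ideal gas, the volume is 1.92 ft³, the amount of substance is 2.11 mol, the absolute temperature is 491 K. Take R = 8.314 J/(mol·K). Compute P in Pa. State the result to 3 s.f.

Directly: P = nRT/V.
V = 1.92 ft³ = 0.05437 m³; n = 2.11 mol; T = 491 K; R = 8.314 J/(mol·K).
P = 1.584×10^5 Pa  (the unit combination reduces to kg/(m·s²) = Pa)

1.58×10^5 Pa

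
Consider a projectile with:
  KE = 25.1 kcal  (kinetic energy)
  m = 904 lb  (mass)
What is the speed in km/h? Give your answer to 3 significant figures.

Solving KE = ½mv² for v: v = √(2·KE/m).
KE = 25.1 kcal = 1.050×10^5 J; m = 904 lb = 410.0 kg.
v = 22.63 m/s
22.63 m/s × (1 km/h / 0.2778 m/s) = 81.48 km/h

81.5 km/h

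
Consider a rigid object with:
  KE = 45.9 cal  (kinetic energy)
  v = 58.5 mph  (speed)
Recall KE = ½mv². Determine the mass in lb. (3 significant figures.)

1.24 lb

Rearranging KE = ½mv² for m: m = 2·KE/v².
KE = 45.9 cal = 192.0 J; v = 58.5 mph = 26.15 m/s.
m = 0.5616 kg
0.5616 kg × (1 lb / 0.4536 kg) = 1.238 lb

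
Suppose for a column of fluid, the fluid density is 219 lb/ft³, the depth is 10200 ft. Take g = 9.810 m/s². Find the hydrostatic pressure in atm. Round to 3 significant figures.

1060 atm

Directly: P = ρgh.
ρ = 219 lb/ft³ = 3508 kg/m³; h = 10200 ft = 3109 m; g = 9.810 m/s².
P = 1.070×10^8 Pa
1.070×10^8 Pa × (1 atm / 1.013×10^5 Pa) = 1056 atm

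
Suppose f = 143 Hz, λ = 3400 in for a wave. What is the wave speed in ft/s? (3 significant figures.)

Directly: v = fλ.
f = 143 Hz; λ = 3400 in = 86.36 m.
v = 12349 m/s
12349 m/s × (1 ft/s / 0.3048 m/s) = 40517 ft/s

40500 ft/s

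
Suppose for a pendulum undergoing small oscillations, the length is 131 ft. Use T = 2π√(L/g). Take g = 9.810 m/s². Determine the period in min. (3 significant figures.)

T is given directly by: T = 2π√(L/g).
L = 131 ft = 39.93 m; g = 9.810 m/s².
T = 12.68 s
12.68 s × (1 min / 60.00 s) = 0.2113 min

0.211 min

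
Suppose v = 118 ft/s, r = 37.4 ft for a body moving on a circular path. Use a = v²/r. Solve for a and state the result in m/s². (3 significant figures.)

113 m/s²

a is given directly by: a = v²/r.
v = 118 ft/s = 35.97 m/s; r = 37.4 ft = 11.40 m.
a = 113.5 m/s²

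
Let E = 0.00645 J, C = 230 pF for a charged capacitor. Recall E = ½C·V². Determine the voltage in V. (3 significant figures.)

Solving E = ½C·V² for V: V = √(2E/C).
E = 0.00645 J; C = 230 pF = 2.300×10^-10 F.
V = 7489 V  (the unit combination reduces to kg·m²/(A·s³) = V)

7490 V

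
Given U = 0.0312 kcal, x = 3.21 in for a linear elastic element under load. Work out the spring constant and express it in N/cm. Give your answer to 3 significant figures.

Rearranging U = ½k·x² for k: k = 2U/x².
U = 0.0312 kcal = 130.5 J; x = 3.21 in = 0.08153 m.
k = 39273 N/m
39273 N/m × (1 N/cm / 100.0 N/m) = 392.7 N/cm

393 N/cm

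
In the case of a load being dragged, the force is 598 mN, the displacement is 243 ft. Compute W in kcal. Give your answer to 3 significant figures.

0.0106 kcal

Directly: W = F·d.
F = 598 mN = 0.5980 N; d = 243 ft = 74.07 m.
W = 44.29 J
44.29 J × (1 kcal / 4184 J) = 0.01059 kcal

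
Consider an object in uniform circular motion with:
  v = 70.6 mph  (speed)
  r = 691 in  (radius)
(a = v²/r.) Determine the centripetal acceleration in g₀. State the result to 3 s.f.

5.79 g₀

Directly: a = v²/r.
v = 70.6 mph = 31.56 m/s; r = 691 in = 17.55 m.
a = 56.75 m/s²
56.75 m/s² × (1 g₀ / 9.807 m/s²) = 5.787 g₀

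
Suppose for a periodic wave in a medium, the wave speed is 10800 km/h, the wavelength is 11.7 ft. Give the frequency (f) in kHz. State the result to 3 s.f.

Rearranging v = f·λ for f: f = v/λ.
v = 10800 km/h = 3000 m/s; λ = 11.7 ft = 3.566 m.
f = 841.2 Hz
841.2 Hz × (1 kHz / 1000 Hz) = 0.8412 kHz

0.841 kHz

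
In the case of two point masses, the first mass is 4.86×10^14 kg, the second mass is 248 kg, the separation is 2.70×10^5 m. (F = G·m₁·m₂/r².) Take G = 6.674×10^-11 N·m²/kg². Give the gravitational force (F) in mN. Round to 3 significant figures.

From Newton's law of gravitation: F = Gm₁m₂/r².
m₁ = 4.86×10^14 kg; m₂ = 248 kg; r = 2.70×10^5 m; G = 6.674×10^-11 N·m²/kg².
F = 1.103×10^-4 N
1.103×10^-4 N × (1 mN / 0.001000 N) = 0.1103 mN

0.110 mN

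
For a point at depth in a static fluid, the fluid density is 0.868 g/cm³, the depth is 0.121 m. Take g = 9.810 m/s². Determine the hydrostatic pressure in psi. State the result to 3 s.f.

0.149 psi

P is given directly by: P = ρgh.
ρ = 0.868 g/cm³ = 868.0 kg/m³; h = 0.121 m; g = 9.810 m/s².
P = 1030 Pa
1030 Pa × (1 psi / 6895 Pa) = 0.1494 psi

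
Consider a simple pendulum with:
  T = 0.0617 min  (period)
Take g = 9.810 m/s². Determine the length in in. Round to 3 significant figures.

Rearranging T = 2π√(L/g) for L: L = g·(T/2π)².
T = 0.0617 min = 3.702 s; g = 9.810 m/s².
L = 3.406 m
3.406 m × (1 in / 0.02540 m) = 134.1 in

134 in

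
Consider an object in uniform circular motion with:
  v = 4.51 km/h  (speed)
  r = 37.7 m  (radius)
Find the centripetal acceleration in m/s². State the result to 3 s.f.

0.0416 m/s²

Directly: a = v²/r.
v = 4.51 km/h = 1.253 m/s; r = 37.7 m.
a = 0.04163 m/s²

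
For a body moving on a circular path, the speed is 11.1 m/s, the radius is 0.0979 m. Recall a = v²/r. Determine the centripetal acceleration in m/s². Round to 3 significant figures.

1260 m/s²

Directly: a = v²/r.
v = 11.1 m/s; r = 0.0979 m.
a = 1259 m/s²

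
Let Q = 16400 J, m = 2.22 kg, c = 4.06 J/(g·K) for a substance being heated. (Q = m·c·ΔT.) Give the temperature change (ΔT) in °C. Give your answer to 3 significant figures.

1.82 °C

Rearranging Q = m·c·ΔT for ΔT: ΔT = Q/(m·c).
Q = 16400 J; m = 2.22 kg; c = 4.06 J/(g·K) = 4060 J/(kg·K).
ΔT = 1.820 K
Since 1 °C = 1 K, 1.820 °C.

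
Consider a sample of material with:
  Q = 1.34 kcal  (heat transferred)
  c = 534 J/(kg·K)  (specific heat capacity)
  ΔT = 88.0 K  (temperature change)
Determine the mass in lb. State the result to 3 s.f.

0.263 lb

Rearranging Q = m·c·ΔT for m: m = Q/(c·ΔT).
Q = 1.34 kcal = 5607 J; c = 534 J/(kg·K); ΔT = 88.0 K.
m = 0.1193 kg
0.1193 kg × (1 lb / 0.4536 kg) = 0.2630 lb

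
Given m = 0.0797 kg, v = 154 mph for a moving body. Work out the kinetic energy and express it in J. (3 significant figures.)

189 J

Directly: KE = ½mv².
m = 0.0797 kg; v = 154 mph = 68.84 m/s.
KE = 188.9 J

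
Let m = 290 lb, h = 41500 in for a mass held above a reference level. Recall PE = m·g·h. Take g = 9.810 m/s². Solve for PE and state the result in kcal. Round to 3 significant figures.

325 kcal

Directly: PE = mgh.
m = 290 lb = 131.5 kg; h = 41500 in = 1054 m; g = 9.810 m/s².
PE = 1.360×10^6 J  (the unit combination reduces to kg·m²/s² = J)
1.360×10^6 J × (1 kcal / 4184 J) = 325.1 kcal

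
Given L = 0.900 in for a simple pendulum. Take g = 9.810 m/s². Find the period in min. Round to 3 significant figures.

0.00506 min

Directly: T = 2π√(L/g).
L = 0.900 in = 0.02286 m; g = 9.810 m/s².
T = 0.3033 s
0.3033 s × (1 min / 60.00 s) = 0.005055 min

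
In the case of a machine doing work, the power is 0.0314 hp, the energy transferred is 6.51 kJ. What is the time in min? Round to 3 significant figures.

4.63 min

Rearranging: t = W/P.
P = 0.0314 hp = 23.41 W; W = 6.51 kJ = 6510 J.
t = 278.0 s
278.0 s × (1 min / 60.00 s) = 4.634 min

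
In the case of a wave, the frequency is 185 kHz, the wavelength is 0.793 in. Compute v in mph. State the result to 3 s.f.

8340 mph

Directly: v = fλ.
f = 185 kHz = 1.850×10^5 Hz; λ = 0.793 in = 0.02014 m.
v = 3726 m/s
3726 m/s × (1 mph / 0.4470 m/s) = 8336 mph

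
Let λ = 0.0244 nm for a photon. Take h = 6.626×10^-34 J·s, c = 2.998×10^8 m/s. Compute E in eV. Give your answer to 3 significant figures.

E is given directly by: E = hc/λ.
λ = 0.0244 nm = 2.440×10^-11 m; h = 6.626×10^-34 J·s; c = 2.998×10^8 m/s.
E = 8.141×10^-15 J  (the unit combination reduces to kg·m²/s² = J)
8.141×10^-15 J × (1 eV / 1.602×10^-19 J) = 50814 eV

50800 eV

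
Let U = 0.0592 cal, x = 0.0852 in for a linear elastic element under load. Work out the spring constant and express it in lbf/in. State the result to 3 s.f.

604 lbf/in

Rearranging U = ½k·x² for k: k = 2U/x².
U = 0.0592 cal = 0.2477 J; x = 0.0852 in = 0.002164 m.
k = 1.058×10^5 N/m
1.058×10^5 N/m × (1 lbf/in / 175.1 N/m) = 604.0 lbf/in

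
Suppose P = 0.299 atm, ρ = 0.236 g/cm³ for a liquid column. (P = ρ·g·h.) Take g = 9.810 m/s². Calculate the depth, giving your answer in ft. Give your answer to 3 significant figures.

Rearranging P = ρ·g·h for h: h = P/(ρ·g).
P = 0.299 atm = 30296 Pa; ρ = 0.236 g/cm³ = 236.0 kg/m³; g = 9.810 m/s².
h = 13.09 m
13.09 m × (1 ft / 0.3048 m) = 42.93 ft

42.9 ft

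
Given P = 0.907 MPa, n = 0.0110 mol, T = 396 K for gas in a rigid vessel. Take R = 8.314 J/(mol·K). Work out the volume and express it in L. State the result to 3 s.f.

0.0399 L

From the ideal-gas law: V = nRT/P.
P = 0.907 MPa = 9.070×10^5 Pa; n = 0.0110 mol; T = 396 K; R = 8.314 J/(mol·K).
V = 3.993×10^-5 m³
3.993×10^-5 m³ × (1 L / 0.001000 m³) = 0.03993 L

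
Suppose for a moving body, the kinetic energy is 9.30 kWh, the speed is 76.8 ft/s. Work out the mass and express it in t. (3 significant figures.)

Solving KE = ½mv² for m: m = 2·KE/v².
KE = 9.30 kWh = 3.348×10^7 J; v = 76.8 ft/s = 23.41 m/s.
m = 1.222×10^5 kg
1.222×10^5 kg × (1 t / 1000 kg) = 122.2 t

122 t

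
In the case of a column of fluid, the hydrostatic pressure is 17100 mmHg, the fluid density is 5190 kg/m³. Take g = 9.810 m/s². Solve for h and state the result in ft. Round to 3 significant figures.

147 ft

Rearranging: h = P/(ρ·g).
P = 17100 mmHg = 2.280×10^6 Pa; ρ = 5190 kg/m³; g = 9.810 m/s².
h = 44.78 m
44.78 m × (1 ft / 0.3048 m) = 146.9 ft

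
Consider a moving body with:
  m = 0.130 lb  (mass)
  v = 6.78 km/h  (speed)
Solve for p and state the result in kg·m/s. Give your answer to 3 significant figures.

0.111 kg·m/s

p is given directly by: p = mv.
m = 0.130 lb = 0.05897 kg; v = 6.78 km/h = 1.883 m/s.
p = 0.1111 kg·m/s  (the unit combination reduces to kg·m/s = kg·m/s)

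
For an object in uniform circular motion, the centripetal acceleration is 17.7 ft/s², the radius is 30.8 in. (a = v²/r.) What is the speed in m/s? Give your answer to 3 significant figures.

Rearranging: v = √(a·r).
a = 17.7 ft/s² = 5.395 m/s²; r = 30.8 in = 0.7823 m.
v = 2.054 m/s

2.05 m/s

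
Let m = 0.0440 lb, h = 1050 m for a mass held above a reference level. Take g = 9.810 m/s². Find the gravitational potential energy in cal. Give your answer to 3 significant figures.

49.1 cal

PE is given directly by: PE = mgh.
m = 0.0440 lb = 0.01996 kg; h = 1050 m; g = 9.810 m/s².
PE = 205.6 J
205.6 J × (1 cal / 4.184 J) = 49.13 cal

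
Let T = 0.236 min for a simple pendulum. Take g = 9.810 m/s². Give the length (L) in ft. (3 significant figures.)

163 ft

Solving T = 2π√(L/g) for L: L = g·(T/2π)².
T = 0.236 min = 14.16 s; g = 9.810 m/s².
L = 49.82 m
49.82 m × (1 ft / 0.3048 m) = 163.5 ft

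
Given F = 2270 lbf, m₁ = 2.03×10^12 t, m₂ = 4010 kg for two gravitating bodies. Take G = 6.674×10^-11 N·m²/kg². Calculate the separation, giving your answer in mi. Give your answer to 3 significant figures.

From Newton's law of gravitation: r = √(G·m₁m₂/F).
F = 2270 lbf = 10097 N; m₁ = 2.03×10^12 t = 2.030×10^15 kg; m₂ = 4010 kg; G = 6.674×10^-11 N·m²/kg².
r = 232.0 m
232.0 m × (1 mi / 1609 m) = 0.1441 mi

0.144 mi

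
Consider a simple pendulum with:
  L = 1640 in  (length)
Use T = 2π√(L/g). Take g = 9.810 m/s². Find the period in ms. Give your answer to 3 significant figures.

Directly: T = 2π√(L/g).
L = 1640 in = 41.66 m; g = 9.810 m/s².
T = 12.95 s
12.95 s × (1 ms / 0.001000 s) = 12947 ms

12900 ms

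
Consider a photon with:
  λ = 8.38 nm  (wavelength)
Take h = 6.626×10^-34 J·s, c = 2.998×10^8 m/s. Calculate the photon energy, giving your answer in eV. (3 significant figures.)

148 eV

Directly: E = hc/λ.
λ = 8.38 nm = 8.380×10^-9 m; h = 6.626×10^-34 J·s; c = 2.998×10^8 m/s.
E = 2.370×10^-17 J
2.370×10^-17 J × (1 eV / 1.602×10^-19 J) = 148.0 eV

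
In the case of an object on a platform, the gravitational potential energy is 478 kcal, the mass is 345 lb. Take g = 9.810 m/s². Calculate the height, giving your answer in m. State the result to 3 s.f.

Solving PE = m·g·h for h: h = PE/(m·g).
PE = 478 kcal = 2.000×10^6 J; m = 345 lb = 156.5 kg; g = 9.810 m/s².
h = 1303 m

1300 m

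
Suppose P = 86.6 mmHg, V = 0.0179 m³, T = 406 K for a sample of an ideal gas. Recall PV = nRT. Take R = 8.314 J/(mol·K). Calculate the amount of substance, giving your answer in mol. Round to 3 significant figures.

0.0612 mol

Solving PV = nRT for n: n = PV/(RT).
P = 86.6 mmHg = 11546 Pa; V = 0.0179 m³; T = 406 K; R = 8.314 J/(mol·K).
n = 0.06123 mol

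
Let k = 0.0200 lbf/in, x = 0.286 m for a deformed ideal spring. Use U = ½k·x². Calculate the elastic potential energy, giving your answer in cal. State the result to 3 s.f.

Directly: U = ½kx².
k = 0.0200 lbf/in = 3.503 N/m; x = 0.286 m.
U = 0.1432 J  (the unit combination reduces to kg·m²/s² = J)
0.1432 J × (1 cal / 4.184 J) = 0.03424 cal

0.0342 cal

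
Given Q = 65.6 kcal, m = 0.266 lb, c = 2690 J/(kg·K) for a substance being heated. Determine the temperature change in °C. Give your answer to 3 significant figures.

Rearranging Q = m·c·ΔT for ΔT: ΔT = Q/(m·c).
Q = 65.6 kcal = 2.745×10^5 J; m = 0.266 lb = 0.1207 kg; c = 2690 J/(kg·K).
ΔT = 845.7 K
Since 1 °C = 1 K, 845.7 °C.

846 °C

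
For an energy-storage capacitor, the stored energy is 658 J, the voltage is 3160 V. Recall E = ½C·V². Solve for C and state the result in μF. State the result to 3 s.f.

Solving E = ½C·V² for C: C = 2E/V².
E = 658 J; V = 3160 V.
C = 1.318×10^-4 F
1.318×10^-4 F × (1 μF / 1.000×10^-6 F) = 131.8 μF

132 μF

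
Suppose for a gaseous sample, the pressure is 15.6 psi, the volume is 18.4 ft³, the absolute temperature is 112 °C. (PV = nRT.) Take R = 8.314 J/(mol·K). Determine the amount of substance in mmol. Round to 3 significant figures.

17500 mmol

Solving PV = nRT for n: n = PV/(RT).
P = 15.6 psi = 1.076×10^5 Pa; V = 18.4 ft³ = 0.5210 m³; T = 112 °C = 385.1 K; R = 8.314 J/(mol·K).
n = 17.50 mol
17.50 mol × (1 mmol / 0.001000 mol) = 17501 mmol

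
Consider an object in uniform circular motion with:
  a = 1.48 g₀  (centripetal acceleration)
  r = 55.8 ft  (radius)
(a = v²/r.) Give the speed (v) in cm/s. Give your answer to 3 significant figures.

Rearranging: v = √(a·r).
a = 1.48 g₀ = 14.51 m/s²; r = 55.8 ft = 17.01 m.
v = 15.71 m/s
15.71 m/s × (1 cm/s / 0.01000 m/s) = 1571 cm/s

1570 cm/s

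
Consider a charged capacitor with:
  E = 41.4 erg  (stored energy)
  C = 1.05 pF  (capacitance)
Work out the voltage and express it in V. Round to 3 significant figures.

2810 V

Rearranging: V = √(2E/C).
E = 41.4 erg = 4.140×10^-6 J; C = 1.05 pF = 1.050×10^-12 F.
V = 2808 V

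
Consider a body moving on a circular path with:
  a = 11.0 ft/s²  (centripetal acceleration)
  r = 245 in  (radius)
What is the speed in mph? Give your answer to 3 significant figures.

Rearranging a = v²/r for v: v = √(a·r).
a = 11.0 ft/s² = 3.353 m/s²; r = 245 in = 6.223 m.
v = 4.568 m/s
4.568 m/s × (1 mph / 0.4470 m/s) = 10.22 mph

10.2 mph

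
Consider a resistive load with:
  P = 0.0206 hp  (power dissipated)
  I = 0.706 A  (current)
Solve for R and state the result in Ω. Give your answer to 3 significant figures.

30.8 Ω

Rearranging: R = P/I².
P = 0.0206 hp = 15.36 W; I = 0.706 A.
R = 30.82 Ω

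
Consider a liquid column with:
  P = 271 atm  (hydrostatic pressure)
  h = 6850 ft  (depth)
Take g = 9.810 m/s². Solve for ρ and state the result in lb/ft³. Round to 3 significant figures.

83.7 lb/ft³

Solving P = ρ·g·h for ρ: ρ = P/(g·h).
P = 271 atm = 2.746×10^7 Pa; h = 6850 ft = 2088 m; g = 9.810 m/s².
ρ = 1341 kg/m³
1341 kg/m³ × (1 lb/ft³ / 16.02 kg/m³) = 83.69 lb/ft³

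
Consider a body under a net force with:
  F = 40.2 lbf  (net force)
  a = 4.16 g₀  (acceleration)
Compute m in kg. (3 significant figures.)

Solving F = m·a for m: m = F/a.
F = 40.2 lbf = 178.8 N; a = 4.16 g₀ = 40.80 m/s².
m = 4.383 kg

4.38 kg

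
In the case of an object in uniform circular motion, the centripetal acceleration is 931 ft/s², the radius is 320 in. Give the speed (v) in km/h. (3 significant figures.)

Rearranging: v = √(a·r).
a = 931 ft/s² = 283.8 m/s²; r = 320 in = 8.128 m.
v = 48.03 m/s
48.03 m/s × (1 km/h / 0.2778 m/s) = 172.9 km/h

173 km/h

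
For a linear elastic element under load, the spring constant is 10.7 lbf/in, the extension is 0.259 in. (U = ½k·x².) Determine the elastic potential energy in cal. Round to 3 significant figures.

U is given directly by: U = ½kx².
k = 10.7 lbf/in = 1874 N/m; x = 0.259 in = 0.006579 m.
U = 0.04055 J
0.04055 J × (1 cal / 4.184 J) = 0.009691 cal

0.00969 cal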